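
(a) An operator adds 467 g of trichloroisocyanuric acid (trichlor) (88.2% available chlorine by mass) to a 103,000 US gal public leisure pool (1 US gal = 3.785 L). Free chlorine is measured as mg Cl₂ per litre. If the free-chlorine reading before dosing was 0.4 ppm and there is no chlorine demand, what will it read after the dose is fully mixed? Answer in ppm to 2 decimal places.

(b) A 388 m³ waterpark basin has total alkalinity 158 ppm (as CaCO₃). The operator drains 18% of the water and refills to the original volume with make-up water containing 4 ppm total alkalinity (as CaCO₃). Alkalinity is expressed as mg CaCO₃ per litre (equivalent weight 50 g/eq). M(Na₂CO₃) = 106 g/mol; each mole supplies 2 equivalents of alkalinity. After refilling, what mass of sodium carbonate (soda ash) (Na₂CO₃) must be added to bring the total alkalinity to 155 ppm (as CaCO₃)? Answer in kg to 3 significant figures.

(a) Volume: 103,000 US gal × 3.785 L/gal = 389,855 L.
(a) Available chlorine delivered: 467 g × 0.882 = 411.9 g as Cl₂.
(a) Concentration rise: 411.9 g / 389,855 L = 1.057 mg/L = 1.06 ppm.
(a) Final FC: 0.4 + 1.06 = 1.46 ppm.

(b) Volume: 388 m³ = 388,000 L.
(b) After draining 18% and refilling: 158 × 0.82 + 4 × 0.18 = 130.28 ppm.
(b) Deficit to target: 155 − 130.28 = 24.72 mg/L.
(b) As CaCO₃: 24.72 mg/L × 388,000 L = 9591 g; ÷ 50 g/eq ÷ 2 = 95.91 mol Na₂CO₃.
(b) Mass: 95.91 × 106 = 10,170 g.

(a) 1.46 ppm; (b) 10.2 kg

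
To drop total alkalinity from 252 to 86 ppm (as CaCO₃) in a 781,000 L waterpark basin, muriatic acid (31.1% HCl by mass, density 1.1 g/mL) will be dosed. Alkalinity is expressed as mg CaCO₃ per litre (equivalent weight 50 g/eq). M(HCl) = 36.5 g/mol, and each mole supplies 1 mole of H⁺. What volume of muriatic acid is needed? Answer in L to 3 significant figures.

277 L

Alkalinity to neutralize: (252 − 86) = 166 mg/L as CaCO₃ × 781,000 L = 129,600 g as CaCO₃.
Equivalents of H⁺ required: 129,600 ÷ 50 g/eq = 2593 eq = 2593 mol HCl.
Mass of HCl: 2593 × 36.5 = 94,640 g.
Mass of 31.1% solution: 94,640 / 0.311 = 304,300 g.
Volume: 304,300 g ÷ 1.1 g/mL = 276,600 mL.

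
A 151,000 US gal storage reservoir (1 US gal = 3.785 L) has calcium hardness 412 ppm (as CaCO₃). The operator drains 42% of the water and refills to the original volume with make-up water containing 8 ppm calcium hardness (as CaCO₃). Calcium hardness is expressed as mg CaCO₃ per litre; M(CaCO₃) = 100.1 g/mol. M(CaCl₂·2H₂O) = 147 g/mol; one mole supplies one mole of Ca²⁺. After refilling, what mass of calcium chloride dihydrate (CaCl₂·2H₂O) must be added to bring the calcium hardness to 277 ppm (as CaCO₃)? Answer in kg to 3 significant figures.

Volume: 151,000 US gal × 3.785 L/gal = 571,535 L.
After draining 42% and refilling: 412 × 0.58 + 8 × 0.42 = 242.32 ppm.
Deficit to target: 277 − 242.32 = 34.68 mg/L.
As CaCO₃: 34.68 mg/L × 571,535 L = 19,820 g; ÷ 100.1 = 198 mol Ca²⁺.
Mass: 198 × 147 = 29,110 g.

29.1 kg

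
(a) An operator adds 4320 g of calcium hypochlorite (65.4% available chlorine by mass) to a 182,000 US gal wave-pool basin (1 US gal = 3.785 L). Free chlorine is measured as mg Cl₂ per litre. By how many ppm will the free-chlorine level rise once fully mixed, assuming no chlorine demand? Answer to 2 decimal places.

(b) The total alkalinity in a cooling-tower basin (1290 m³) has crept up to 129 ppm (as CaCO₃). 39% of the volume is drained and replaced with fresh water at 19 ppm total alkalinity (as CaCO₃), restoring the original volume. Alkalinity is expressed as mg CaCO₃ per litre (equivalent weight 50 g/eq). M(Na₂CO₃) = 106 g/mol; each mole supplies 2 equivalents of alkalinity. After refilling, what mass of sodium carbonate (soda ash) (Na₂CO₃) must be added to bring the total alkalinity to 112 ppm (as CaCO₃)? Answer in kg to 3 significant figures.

(a) 4.10 ppm; (b) 35.4 kg

(a) Volume: 182,000 US gal × 3.785 L/gal = 688,870 L.
(a) Available chlorine delivered: 4320 g × 0.654 = 2825 g as Cl₂.
(a) Concentration rise: 2825 g / 688,870 L = 4.101 mg/L = 4.10 ppm.

(b) Volume: 1290 m³ = 1,290,000 L.
(b) After draining 39% and refilling: 129 × 0.61 + 19 × 0.39 = 86.1 ppm.
(b) Deficit to target: 112 − 86.1 = 25.9 mg/L.
(b) As CaCO₃: 25.9 mg/L × 1,290,000 L = 33,410 g; ÷ 50 g/eq ÷ 2 = 334.1 mol Na₂CO₃.
(b) Mass: 334.1 × 106 = 35,420 g.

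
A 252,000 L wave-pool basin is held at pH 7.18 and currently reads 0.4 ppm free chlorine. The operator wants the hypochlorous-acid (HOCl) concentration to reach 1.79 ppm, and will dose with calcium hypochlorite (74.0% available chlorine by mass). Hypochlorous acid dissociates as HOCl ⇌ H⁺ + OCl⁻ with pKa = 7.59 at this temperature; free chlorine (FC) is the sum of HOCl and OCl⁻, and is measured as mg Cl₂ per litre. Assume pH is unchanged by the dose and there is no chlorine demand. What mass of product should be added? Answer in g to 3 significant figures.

711 g

[OCl⁻]/[HOCl] = 10^(pH − pKa) = 10^(7.18 − 7.59) = 0.389; fraction as HOCl = 1/(1 + 0.389) = 0.7199.
Free chlorine required for 1.79 ppm HOCl: 1.79 / 0.7199 = 2.486 ppm.
FC to add: 2.486 − 0.4 = 2.086 mg/L as Cl₂.
Cl₂ equivalent: 2.086 mg/L × 252,000 L = 525.8 g.
Product at 74.0% available Cl: 525.8 / 0.74 = 710.5 g.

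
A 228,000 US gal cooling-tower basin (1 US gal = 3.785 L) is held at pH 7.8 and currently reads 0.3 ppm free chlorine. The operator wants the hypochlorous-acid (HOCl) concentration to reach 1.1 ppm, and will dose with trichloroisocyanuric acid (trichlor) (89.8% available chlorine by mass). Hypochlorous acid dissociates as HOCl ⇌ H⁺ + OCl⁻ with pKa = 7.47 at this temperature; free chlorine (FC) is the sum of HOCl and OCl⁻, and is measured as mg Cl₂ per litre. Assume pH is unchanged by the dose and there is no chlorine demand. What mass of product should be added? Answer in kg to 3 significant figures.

3.03 kg

Volume: 228,000 US gal × 3.785 L/gal = 862,980 L.
[OCl⁻]/[HOCl] = 10^(pH − pKa) = 10^(7.8 − 7.47) = 2.138; fraction as HOCl = 1/(1 + 2.138) = 0.3187.
Free chlorine required for 1.1 ppm HOCl: 1.1 / 0.3187 = 3.452 ppm.
FC to add: 3.452 − 0.3 = 3.152 mg/L as Cl₂.
Cl₂ equivalent: 3.152 mg/L × 862,980 L = 2720 g.
Product at 89.8% available Cl: 2720 / 0.898 = 3029 g.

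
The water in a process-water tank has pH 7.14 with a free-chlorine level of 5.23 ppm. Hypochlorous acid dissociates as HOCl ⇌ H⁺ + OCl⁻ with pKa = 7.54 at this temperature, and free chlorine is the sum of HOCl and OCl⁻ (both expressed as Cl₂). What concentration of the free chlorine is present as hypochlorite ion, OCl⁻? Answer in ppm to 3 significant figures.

1.49 ppm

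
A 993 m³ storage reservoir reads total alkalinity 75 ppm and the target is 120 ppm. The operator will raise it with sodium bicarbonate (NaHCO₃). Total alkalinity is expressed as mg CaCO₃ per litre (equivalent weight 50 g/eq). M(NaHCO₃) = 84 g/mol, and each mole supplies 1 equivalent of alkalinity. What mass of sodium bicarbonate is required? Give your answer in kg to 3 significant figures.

Volume: 993 m³ = 993,000 L.
Alkalinity to add: (120 − 75) = 45 mg/L as CaCO₃ × 993,000 L = 44,680 g as CaCO₃.
Equivalents: 44,680 g ÷ 50 g/eq = 893.7 eq.
NaHCO₃ supplies 1 eq per mole → 893.7 mol.
Mass: 893.7 mol × 84 g/mol = 75,070 g.

75.1 kg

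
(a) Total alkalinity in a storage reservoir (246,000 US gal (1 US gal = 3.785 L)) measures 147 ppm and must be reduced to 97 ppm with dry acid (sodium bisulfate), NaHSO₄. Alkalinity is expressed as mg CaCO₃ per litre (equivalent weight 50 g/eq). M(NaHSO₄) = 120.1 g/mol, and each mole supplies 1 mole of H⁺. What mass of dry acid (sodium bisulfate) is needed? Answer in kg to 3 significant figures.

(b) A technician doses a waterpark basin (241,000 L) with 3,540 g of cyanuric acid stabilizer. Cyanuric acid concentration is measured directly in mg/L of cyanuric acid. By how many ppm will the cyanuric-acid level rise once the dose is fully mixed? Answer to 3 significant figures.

(a) 112 kg; (b) 14.7 ppm

(a) Volume: 246,000 US gal × 3.785 L/gal = 931,110 L.
(a) Alkalinity to neutralize: (147 − 97) = 50 mg/L as CaCO₃ × 931,110 L = 46,560 g as CaCO₃.
(a) Equivalents of H⁺ required: 46,560 ÷ 50 g/eq = 931.1 eq = 931.1 mol NaHSO₄.
(a) Mass of NaHSO₄: 931.1 × 120.1 = 111,800 g.

(b) Rise: 3,540 g / 241,000 L × 1000 = 14.69 mg/L.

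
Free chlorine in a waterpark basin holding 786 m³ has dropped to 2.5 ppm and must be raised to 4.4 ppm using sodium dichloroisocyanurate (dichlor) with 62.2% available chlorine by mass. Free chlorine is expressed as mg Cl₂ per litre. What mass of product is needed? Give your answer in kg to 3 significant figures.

Volume: 786 m³ = 786,000 L.
Chlorine deficit: 4.4 − 2.5 = 1.9 ppm = 1.9 mg/L as Cl₂.
Cl₂ equivalent needed: 1.9 mg/L × 786,000 L = 1,493,000 mg = 1493 g.
Product at 62.2% available chlorine: 1493 / 0.622 = 2401 g.

2.40 kg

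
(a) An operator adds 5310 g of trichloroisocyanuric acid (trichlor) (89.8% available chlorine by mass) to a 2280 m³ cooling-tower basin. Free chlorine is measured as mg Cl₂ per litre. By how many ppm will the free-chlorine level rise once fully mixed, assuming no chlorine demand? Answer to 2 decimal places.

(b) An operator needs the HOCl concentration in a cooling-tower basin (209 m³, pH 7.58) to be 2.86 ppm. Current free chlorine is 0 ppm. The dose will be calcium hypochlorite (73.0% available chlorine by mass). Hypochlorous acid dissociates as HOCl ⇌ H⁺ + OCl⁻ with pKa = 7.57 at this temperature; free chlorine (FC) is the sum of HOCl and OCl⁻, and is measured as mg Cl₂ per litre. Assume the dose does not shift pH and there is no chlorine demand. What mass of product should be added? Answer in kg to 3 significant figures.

(a) 2.09 ppm; (b) 1.66 kg

(a) Volume: 2280 m³ = 2,280,000 L.
(a) Available chlorine delivered: 5310 g × 0.898 = 4768 g as Cl₂.
(a) Concentration rise: 4768 g / 2,280,000 L = 2.091 mg/L = 2.09 ppm.

(b) Volume: 209 m³ = 209,000 L.
(b) [OCl⁻]/[HOCl] = 10^(pH − pKa) = 10^(7.58 − 7.57) = 1.023; fraction as HOCl = 1/(1 + 1.023) = 0.4942.
(b) Free chlorine required for 2.86 ppm HOCl: 2.86 / 0.4942 = 5.787 ppm.
(b) FC to add: 5.787 − 0 = 5.787 mg/L as Cl₂.
(b) Cl₂ equivalent: 5.787 mg/L × 209,000 L = 1209 g.
(b) Product at 73.0% available Cl: 1209 / 0.73 = 1657 g.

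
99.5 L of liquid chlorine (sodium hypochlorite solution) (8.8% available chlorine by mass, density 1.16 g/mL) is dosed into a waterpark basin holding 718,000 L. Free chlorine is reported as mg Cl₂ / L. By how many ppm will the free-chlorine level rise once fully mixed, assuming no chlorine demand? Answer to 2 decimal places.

14.15 ppm

Mass of solution: 99.5 L × 1000 mL/L × 1.16 g/mL = 115,400 g.
Available chlorine delivered: 115,400 g × 0.088 = 10,160 g as Cl₂.
Concentration rise: 10,160 g / 718,000 L = 14.15 mg/L = 14.15 ppm.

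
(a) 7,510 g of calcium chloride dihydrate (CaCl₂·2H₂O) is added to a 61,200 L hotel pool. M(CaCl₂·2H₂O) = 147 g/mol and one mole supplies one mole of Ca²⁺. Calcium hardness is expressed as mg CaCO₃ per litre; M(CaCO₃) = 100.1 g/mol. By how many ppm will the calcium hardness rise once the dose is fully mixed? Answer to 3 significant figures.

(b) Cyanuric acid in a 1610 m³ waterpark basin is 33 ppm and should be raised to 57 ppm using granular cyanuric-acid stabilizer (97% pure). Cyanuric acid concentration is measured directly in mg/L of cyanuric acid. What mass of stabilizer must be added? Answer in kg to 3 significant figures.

(a) Moles of Ca²⁺: 7,510 g ÷ 147 g/mol = 51.09 mol.
(a) As CaCO₃: 51.09 mol × 100.1 g/mol = 5114 g.
(a) Rise: 5114 g / 61,200 L × 1000 = 83.56 mg/L.

(b) Volume: 1610 m³ = 1,610,000 L.
(b) CYA to add: (57 − 33) = 24 mg/L × 1,610,000 L = 38,640 g cyanuric acid.
(b) At 97% purity: 38,640 / 0.97 = 39,840 g product.

(a) 83.6 ppm; (b) 39.8 kg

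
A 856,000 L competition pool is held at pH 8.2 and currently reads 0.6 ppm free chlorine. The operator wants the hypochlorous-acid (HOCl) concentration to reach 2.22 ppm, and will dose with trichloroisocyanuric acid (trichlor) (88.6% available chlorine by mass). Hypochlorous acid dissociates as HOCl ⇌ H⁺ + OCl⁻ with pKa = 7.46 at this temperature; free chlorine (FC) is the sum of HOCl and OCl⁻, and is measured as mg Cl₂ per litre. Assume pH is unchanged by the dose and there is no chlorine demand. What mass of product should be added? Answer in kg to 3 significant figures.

[OCl⁻]/[HOCl] = 10^(pH − pKa) = 10^(8.2 − 7.46) = 5.495; fraction as HOCl = 1/(1 + 5.495) = 0.154.
Free chlorine required for 2.22 ppm HOCl: 2.22 / 0.154 = 14.42 ppm.
FC to add: 14.42 − 0.6 = 13.82 mg/L as Cl₂.
Cl₂ equivalent: 13.82 mg/L × 856,000 L = 11,830 g.
Product at 88.6% available Cl: 11,830 / 0.886 = 13,350 g.

13.4 kg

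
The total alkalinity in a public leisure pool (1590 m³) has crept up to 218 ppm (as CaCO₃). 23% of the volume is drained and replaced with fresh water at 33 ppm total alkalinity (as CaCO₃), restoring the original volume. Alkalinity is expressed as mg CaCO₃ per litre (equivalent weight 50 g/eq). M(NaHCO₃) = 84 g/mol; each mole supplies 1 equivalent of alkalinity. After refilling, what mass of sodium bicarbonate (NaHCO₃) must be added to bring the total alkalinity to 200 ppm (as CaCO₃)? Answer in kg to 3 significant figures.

65.6 kg

Volume: 1590 m³ = 1,590,000 L.
After draining 23% and refilling: 218 × 0.77 + 33 × 0.23 = 175.45 ppm.
Deficit to target: 200 − 175.45 = 24.55 mg/L.
As CaCO₃: 24.55 mg/L × 1,590,000 L = 39,030 g; ÷ 50 g/eq ÷ 1 = 780.7 mol NaHCO₃.
Mass: 780.7 × 84 = 65,580 g.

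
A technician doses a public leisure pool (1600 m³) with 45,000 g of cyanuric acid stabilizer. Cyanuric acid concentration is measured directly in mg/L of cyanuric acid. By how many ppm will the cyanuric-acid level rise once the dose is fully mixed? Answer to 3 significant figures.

Volume: 1600 m³ = 1,600,000 L.
Rise: 45,000 g / 1,600,000 L × 1000 = 28.12 mg/L.

28.1 ppm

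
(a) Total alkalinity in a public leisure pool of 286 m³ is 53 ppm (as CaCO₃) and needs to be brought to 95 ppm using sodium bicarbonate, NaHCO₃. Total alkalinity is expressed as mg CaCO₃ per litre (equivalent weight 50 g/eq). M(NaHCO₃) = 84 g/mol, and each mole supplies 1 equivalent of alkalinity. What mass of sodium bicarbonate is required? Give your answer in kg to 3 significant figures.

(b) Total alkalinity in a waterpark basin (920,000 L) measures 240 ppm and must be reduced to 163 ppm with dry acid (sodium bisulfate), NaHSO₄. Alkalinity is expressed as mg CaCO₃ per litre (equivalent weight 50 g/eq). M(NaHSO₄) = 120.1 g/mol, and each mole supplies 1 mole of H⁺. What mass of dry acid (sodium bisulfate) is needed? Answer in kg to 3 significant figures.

(a) Volume: 286 m³ = 286,000 L.
(a) Alkalinity to add: (95 − 53) = 42 mg/L as CaCO₃ × 286,000 L = 12,010 g as CaCO₃.
(a) Equivalents: 12,010 g ÷ 50 g/eq = 240.2 eq.
(a) NaHCO₃ supplies 1 eq per mole → 240.2 mol.
(a) Mass: 240.2 mol × 84 g/mol = 20,180 g.

(b) Alkalinity to neutralize: (240 − 163) = 77 mg/L as CaCO₃ × 920,000 L = 70,840 g as CaCO₃.
(b) Equivalents of H⁺ required: 70,840 ÷ 50 g/eq = 1417 eq = 1417 mol NaHSO₄.
(b) Mass of NaHSO₄: 1417 × 120.1 = 170,200 g.

(a) 20.2 kg; (b) 170 kg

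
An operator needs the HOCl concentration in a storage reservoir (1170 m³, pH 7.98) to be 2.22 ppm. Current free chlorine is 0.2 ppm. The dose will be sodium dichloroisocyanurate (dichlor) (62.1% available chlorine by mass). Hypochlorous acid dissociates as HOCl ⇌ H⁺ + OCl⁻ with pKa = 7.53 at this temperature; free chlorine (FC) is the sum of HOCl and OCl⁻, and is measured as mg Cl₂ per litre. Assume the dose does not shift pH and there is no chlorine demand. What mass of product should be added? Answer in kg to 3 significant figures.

Volume: 1170 m³ = 1,170,000 L.
[OCl⁻]/[HOCl] = 10^(pH − pKa) = 10^(7.98 − 7.53) = 2.818; fraction as HOCl = 1/(1 + 2.818) = 0.2619.
Free chlorine required for 2.22 ppm HOCl: 2.22 / 0.2619 = 8.477 ppm.
FC to add: 8.477 − 0.2 = 8.277 mg/L as Cl₂.
Cl₂ equivalent: 8.277 mg/L × 1,170,000 L = 9684 g.
Product at 62.1% available Cl: 9684 / 0.621 = 15,590 g.

15.6 kg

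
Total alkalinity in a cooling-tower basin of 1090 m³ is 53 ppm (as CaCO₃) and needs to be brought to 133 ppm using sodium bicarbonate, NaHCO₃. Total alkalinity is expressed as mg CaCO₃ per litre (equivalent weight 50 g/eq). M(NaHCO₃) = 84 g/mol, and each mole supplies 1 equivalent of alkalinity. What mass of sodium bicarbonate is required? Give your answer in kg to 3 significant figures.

146 kg

Volume: 1090 m³ = 1,090,000 L.
Alkalinity to add: (133 − 53) = 80 mg/L as CaCO₃ × 1,090,000 L = 87,200 g as CaCO₃.
Equivalents: 87,200 g ÷ 50 g/eq = 1744 eq.
NaHCO₃ supplies 1 eq per mole → 1744 mol.
Mass: 1744 mol × 84 g/mol = 146,500 g.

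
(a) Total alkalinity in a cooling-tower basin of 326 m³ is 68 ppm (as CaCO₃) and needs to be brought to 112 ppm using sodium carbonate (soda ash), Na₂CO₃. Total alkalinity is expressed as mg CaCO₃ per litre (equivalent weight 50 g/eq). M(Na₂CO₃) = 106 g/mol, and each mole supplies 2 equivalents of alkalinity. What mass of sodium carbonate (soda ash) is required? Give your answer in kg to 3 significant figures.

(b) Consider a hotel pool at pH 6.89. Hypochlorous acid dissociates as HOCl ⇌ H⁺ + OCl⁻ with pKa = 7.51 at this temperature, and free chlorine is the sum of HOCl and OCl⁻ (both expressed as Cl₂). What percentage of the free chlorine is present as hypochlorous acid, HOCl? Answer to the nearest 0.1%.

(a) Volume: 326 m³ = 326,000 L.
(a) Alkalinity to add: (112 − 68) = 44 mg/L as CaCO₃ × 326,000 L = 14,340 g as CaCO₃.
(a) Equivalents: 14,340 g ÷ 50 g/eq = 286.9 eq.
(a) Each mole of Na₂CO₃ supplies 2 eq, so 286.9 / 2 = 143.4 mol.
(a) Mass: 143.4 mol × 106 g/mol = 15,200 g.

(b) [OCl⁻]/[HOCl] = 10^(pH − pKa) = 10^(6.89 − 7.51) = 10^-0.62 = 0.2399.
(b) Fraction as HOCl = 1 / (1 + 0.2399) = 0.8065.

(a) 15.2 kg; (b) 80.7%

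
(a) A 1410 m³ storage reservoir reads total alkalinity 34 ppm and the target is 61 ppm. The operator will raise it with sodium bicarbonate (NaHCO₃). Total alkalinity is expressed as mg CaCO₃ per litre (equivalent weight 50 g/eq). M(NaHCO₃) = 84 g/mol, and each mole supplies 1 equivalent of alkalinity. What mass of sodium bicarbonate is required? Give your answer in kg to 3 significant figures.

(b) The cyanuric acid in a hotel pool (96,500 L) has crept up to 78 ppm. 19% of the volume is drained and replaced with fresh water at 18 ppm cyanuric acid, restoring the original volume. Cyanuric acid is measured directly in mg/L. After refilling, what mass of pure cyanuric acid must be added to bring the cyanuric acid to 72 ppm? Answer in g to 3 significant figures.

(a) 64.0 kg; (b) 521 g

(a) Volume: 1410 m³ = 1,410,000 L.
(a) Alkalinity to add: (61 − 34) = 27 mg/L as CaCO₃ × 1,410,000 L = 38,070 g as CaCO₃.
(a) Equivalents: 38,070 g ÷ 50 g/eq = 761.4 eq.
(a) NaHCO₃ supplies 1 eq per mole → 761.4 mol.
(a) Mass: 761.4 mol × 84 g/mol = 63,960 g.

(b) After draining 19% and refilling: 78 × 0.81 + 18 × 0.19 = 66.6 ppm.
(b) Deficit to target: 72 − 66.6 = 5.4 mg/L.
(b) Mass: 5.4 mg/L × 96,500 L = 521.1 g cyanuric acid.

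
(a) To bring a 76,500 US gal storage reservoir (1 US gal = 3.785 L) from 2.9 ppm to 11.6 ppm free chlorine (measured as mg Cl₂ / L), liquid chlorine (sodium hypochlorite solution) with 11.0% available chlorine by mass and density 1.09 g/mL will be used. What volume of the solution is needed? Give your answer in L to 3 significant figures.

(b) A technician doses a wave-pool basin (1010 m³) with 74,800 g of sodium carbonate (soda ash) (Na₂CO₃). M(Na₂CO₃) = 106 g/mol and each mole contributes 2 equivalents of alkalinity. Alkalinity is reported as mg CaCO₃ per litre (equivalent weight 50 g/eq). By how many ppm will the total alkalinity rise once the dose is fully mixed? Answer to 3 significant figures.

(a) 21.0 L; (b) 69.9 ppm

(a) Volume: 76,500 US gal × 3.785 L/gal = 289,552 L.
(a) Chlorine deficit: 11.6 − 2.9 = 8.7 ppm = 8.7 mg/L as Cl₂.
(a) Cl₂ equivalent needed: 8.7 mg/L × 289,552 L = 2,519,000 mg = 2519 g.
(a) Product at 11.0% available chlorine: 2519 / 0.11 = 22,900 g.
(a) Volume at density 1.09 g/mL: 22,900 g ÷ 1.09 g/mL = 21,010 mL.

(b) Volume: 1010 m³ = 1,010,000 L.
(b) Moles of Na₂CO₃: 74,800 g ÷ 106 g/mol = 705.7 mol → 1411 eq of alkalinity.
(b) As CaCO₃: 1411 eq × 50 g/eq = 70,570 g.
(b) Rise: 70,570 g / 1,010,000 L × 1000 = 69.87 mg/L.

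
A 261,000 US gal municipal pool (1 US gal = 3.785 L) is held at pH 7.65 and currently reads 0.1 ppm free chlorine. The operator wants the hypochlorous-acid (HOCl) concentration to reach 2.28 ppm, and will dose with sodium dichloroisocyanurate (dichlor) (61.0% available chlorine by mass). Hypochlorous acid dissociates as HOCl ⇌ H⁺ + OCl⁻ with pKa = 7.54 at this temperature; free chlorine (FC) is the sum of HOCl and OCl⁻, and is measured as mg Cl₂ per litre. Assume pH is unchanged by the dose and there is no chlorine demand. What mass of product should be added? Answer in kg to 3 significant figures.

8.29 kg

Volume: 261,000 US gal × 3.785 L/gal = 987,885 L.
[OCl⁻]/[HOCl] = 10^(pH − pKa) = 10^(7.65 − 7.54) = 1.288; fraction as HOCl = 1/(1 + 1.288) = 0.437.
Free chlorine required for 2.28 ppm HOCl: 2.28 / 0.437 = 5.217 ppm.
FC to add: 5.217 − 0.1 = 5.117 mg/L as Cl₂.
Cl₂ equivalent: 5.117 mg/L × 987,885 L = 5055 g.
Product at 61.0% available Cl: 5055 / 0.61 = 8287 g.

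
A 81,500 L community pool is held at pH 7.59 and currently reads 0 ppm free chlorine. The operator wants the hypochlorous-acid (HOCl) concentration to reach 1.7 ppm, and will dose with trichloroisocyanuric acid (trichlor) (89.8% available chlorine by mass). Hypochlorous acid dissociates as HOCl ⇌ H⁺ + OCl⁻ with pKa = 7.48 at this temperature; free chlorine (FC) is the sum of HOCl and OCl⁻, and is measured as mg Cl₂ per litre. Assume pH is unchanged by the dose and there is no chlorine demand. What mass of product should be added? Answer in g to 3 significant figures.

[OCl⁻]/[HOCl] = 10^(pH − pKa) = 10^(7.59 − 7.48) = 1.288; fraction as HOCl = 1/(1 + 1.288) = 0.437.
Free chlorine required for 1.7 ppm HOCl: 1.7 / 0.437 = 3.89 ppm.
FC to add: 3.89 − 0 = 3.89 mg/L as Cl₂.
Cl₂ equivalent: 3.89 mg/L × 81,500 L = 317 g.
Product at 89.8% available Cl: 317 / 0.898 = 353 g.

353 g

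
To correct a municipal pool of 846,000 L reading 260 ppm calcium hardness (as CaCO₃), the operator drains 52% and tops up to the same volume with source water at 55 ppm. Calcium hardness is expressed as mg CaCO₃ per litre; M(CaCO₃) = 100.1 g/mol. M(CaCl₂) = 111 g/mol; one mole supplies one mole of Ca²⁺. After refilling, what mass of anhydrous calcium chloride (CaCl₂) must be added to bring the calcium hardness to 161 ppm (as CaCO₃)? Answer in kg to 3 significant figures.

After draining 52% and refilling: 260 × 0.48 + 55 × 0.52 = 153.4 ppm.
Deficit to target: 161 − 153.4 = 7.6 mg/L.
As CaCO₃: 7.6 mg/L × 846,000 L = 6430 g; ÷ 100.1 = 64.23 mol Ca²⁺.
Mass: 64.23 × 111 = 7130 g.

7.13 kg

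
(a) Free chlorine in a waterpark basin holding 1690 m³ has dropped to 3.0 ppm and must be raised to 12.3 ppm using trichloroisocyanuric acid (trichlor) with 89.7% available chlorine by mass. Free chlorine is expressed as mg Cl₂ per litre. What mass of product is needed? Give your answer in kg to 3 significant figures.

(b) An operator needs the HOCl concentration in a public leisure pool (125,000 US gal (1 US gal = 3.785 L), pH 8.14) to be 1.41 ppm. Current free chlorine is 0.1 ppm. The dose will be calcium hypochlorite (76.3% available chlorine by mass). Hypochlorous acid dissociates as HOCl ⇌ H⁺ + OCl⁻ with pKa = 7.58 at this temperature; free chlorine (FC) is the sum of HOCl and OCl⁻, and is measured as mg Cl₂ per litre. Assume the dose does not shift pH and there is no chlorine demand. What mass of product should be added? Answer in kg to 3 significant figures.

(a) Volume: 1690 m³ = 1,690,000 L.
(a) Chlorine deficit: 12.3 − 3.0 = 9.3 ppm = 9.3 mg/L as Cl₂.
(a) Cl₂ equivalent needed: 9.3 mg/L × 1,690,000 L = 15,720,000 mg = 15,720 g.
(a) Product at 89.7% available chlorine: 15,720 / 0.897 = 17,520 g.

(b) Volume: 125,000 US gal × 3.785 L/gal = 473,125 L.
(b) [OCl⁻]/[HOCl] = 10^(pH − pKa) = 10^(8.14 − 7.58) = 3.631; fraction as HOCl = 1/(1 + 3.631) = 0.2159.
(b) Free chlorine required for 1.41 ppm HOCl: 1.41 / 0.2159 = 6.529 ppm.
(b) FC to add: 6.529 − 0.1 = 6.429 mg/L as Cl₂.
(b) Cl₂ equivalent: 6.429 mg/L × 473,125 L = 3042 g.
(b) Product at 76.3% available Cl: 3042 / 0.763 = 3987 g.

(a) 17.5 kg; (b) 3.99 kg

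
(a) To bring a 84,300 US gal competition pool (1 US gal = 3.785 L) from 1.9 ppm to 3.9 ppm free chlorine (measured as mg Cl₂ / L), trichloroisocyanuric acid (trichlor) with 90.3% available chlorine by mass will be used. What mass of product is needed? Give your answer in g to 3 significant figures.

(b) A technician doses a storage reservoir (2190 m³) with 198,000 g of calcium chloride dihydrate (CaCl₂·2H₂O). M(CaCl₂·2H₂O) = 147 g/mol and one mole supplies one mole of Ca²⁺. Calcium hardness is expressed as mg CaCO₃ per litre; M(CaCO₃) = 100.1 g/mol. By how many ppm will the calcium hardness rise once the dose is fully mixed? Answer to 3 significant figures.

(a) Volume: 84,300 US gal × 3.785 L/gal = 319,076 L.
(a) Chlorine deficit: 3.9 − 1.9 = 2 ppm = 2 mg/L as Cl₂.
(a) Cl₂ equivalent needed: 2 mg/L × 319,076 L = 638,200 mg = 638.2 g.
(a) Product at 90.3% available chlorine: 638.2 / 0.903 = 706.7 g.

(b) Volume: 2190 m³ = 2,190,000 L.
(b) Moles of Ca²⁺: 198,000 g ÷ 147 g/mol = 1347 mol.
(b) As CaCO₃: 1347 mol × 100.1 g/mol = 134,800 g.
(b) Rise: 134,800 g / 2,190,000 L × 1000 = 61.57 mg/L.

(a) 707 g; (b) 61.6 ppm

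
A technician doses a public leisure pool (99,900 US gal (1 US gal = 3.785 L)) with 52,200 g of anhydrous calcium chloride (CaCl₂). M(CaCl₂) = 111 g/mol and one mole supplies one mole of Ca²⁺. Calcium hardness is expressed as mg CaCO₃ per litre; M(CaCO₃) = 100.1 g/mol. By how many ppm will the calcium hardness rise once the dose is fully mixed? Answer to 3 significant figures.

124 ppm

Volume: 99,900 US gal × 3.785 L/gal = 378,122 L.
Moles of Ca²⁺: 52,200 g ÷ 111 g/mol = 470.3 mol.
As CaCO₃: 470.3 mol × 100.1 g/mol = 47,070 g.
Rise: 47,070 g / 378,122 L × 1000 = 124.5 mg/L.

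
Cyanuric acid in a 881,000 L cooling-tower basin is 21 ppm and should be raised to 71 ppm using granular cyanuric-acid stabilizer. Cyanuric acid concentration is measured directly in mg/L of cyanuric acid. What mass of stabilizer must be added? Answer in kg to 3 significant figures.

44.0 kg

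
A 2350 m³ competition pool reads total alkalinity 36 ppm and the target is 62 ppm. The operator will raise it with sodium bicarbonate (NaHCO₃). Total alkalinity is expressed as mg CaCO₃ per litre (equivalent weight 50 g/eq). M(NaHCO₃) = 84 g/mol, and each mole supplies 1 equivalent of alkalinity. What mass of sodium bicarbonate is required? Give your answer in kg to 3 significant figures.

103 kg

Volume: 2350 m³ = 2,350,000 L.
Alkalinity to add: (62 − 36) = 26 mg/L as CaCO₃ × 2,350,000 L = 61,100 g as CaCO₃.
Equivalents: 61,100 g ÷ 50 g/eq = 1222 eq.
NaHCO₃ supplies 1 eq per mole → 1222 mol.
Mass: 1222 mol × 84 g/mol = 102,600 g.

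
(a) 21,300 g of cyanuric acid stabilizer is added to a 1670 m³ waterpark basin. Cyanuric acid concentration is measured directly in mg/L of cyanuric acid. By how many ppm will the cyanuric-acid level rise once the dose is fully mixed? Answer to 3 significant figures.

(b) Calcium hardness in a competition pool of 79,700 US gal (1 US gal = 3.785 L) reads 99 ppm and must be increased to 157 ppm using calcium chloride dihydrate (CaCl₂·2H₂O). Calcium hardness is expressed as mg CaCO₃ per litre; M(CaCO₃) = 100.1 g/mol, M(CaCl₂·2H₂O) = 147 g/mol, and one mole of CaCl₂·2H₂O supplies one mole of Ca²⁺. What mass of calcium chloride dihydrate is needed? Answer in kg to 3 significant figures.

(a) 12.8 ppm; (b) 25.7 kg

(a) Volume: 1670 m³ = 1,670,000 L.
(a) Rise: 21,300 g / 1,670,000 L × 1000 = 12.75 mg/L.

(b) Volume: 79,700 US gal × 3.785 L/gal = 301,664 L.
(b) Hardness to add: (157 − 99) = 58 mg/L as CaCO₃ × 301,664 L = 17,500 g as CaCO₃.
(b) Moles of Ca²⁺ (1 mol Ca²⁺ ≡ 1 mol CaCO₃): 17,500 / 100.1 g/mol = 174.8 mol.
(b) Mass of CaCl₂·2H₂O: 174.8 × 147 = 25,690 g.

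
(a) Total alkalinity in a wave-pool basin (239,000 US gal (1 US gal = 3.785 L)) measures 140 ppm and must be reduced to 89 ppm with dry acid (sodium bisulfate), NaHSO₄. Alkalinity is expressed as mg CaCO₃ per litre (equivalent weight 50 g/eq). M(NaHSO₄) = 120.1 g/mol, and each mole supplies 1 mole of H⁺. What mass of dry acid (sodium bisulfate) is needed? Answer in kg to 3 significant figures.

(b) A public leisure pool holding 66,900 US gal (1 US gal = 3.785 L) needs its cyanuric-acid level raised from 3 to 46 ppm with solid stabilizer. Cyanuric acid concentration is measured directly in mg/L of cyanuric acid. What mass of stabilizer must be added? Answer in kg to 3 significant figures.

(a) Volume: 239,000 US gal × 3.785 L/gal = 904,615 L.
(a) Alkalinity to neutralize: (140 − 89) = 51 mg/L as CaCO₃ × 904,615 L = 46,140 g as CaCO₃.
(a) Equivalents of H⁺ required: 46,140 ÷ 50 g/eq = 922.7 eq = 922.7 mol NaHSO₄.
(a) Mass of NaHSO₄: 922.7 × 120.1 = 110,800 g.

(b) Volume: 66,900 US gal × 3.785 L/gal = 253,216 L.
(b) CYA to add: (46 − 3) = 43 mg/L × 253,216 L = 10,890 g cyanuric acid.

(a) 111 kg; (b) 10.9 kg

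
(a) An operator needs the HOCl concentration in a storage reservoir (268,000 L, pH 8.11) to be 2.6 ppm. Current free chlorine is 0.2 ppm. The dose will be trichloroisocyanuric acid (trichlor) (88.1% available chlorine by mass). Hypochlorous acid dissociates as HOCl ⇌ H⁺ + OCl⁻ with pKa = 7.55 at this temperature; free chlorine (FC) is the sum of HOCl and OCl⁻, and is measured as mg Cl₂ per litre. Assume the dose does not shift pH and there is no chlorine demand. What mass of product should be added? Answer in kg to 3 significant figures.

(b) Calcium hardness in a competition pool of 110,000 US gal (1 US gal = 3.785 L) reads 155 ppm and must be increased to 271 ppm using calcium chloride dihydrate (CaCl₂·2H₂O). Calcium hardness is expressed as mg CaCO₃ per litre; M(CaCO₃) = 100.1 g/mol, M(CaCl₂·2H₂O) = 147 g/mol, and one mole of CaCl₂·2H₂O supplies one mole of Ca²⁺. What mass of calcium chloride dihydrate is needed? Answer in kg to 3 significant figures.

(a) 3.60 kg; (b) 70.9 kg

(a) [OCl⁻]/[HOCl] = 10^(pH − pKa) = 10^(8.11 − 7.55) = 3.631; fraction as HOCl = 1/(1 + 3.631) = 0.2159.
(a) Free chlorine required for 2.6 ppm HOCl: 2.6 / 0.2159 = 12.04 ppm.
(a) FC to add: 12.04 − 0.2 = 11.84 mg/L as Cl₂.
(a) Cl₂ equivalent: 11.84 mg/L × 268,000 L = 3173 g.
(a) Product at 88.1% available Cl: 3173 / 0.881 = 3602 g.

(b) Volume: 110,000 US gal × 3.785 L/gal = 416,350 L.
(b) Hardness to add: (271 − 155) = 116 mg/L as CaCO₃ × 416,350 L = 48,300 g as CaCO₃.
(b) Moles of Ca²⁺ (1 mol Ca²⁺ ≡ 1 mol CaCO₃): 48,300 / 100.1 g/mol = 482.5 mol.
(b) Mass of CaCl₂·2H₂O: 482.5 × 147 = 70,930 g.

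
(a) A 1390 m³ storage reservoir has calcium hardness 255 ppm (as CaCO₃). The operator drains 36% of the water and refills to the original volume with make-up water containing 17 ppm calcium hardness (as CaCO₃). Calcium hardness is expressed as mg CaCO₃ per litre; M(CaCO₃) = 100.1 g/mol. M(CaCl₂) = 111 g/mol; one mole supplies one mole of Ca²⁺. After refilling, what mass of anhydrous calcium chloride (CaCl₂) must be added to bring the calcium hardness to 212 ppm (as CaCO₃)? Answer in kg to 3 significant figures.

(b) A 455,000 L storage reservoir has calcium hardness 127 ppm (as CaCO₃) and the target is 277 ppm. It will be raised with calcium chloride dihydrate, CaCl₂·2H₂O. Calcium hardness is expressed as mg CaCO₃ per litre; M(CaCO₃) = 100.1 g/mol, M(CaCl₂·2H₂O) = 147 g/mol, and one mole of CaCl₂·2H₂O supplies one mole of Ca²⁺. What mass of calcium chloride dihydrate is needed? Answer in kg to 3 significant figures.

(a) 65.8 kg; (b) 100 kg

(a) Volume: 1390 m³ = 1,390,000 L.
(a) After draining 36% and refilling: 255 × 0.64 + 17 × 0.36 = 169.32 ppm.
(a) Deficit to target: 212 − 169.32 = 42.68 mg/L.
(a) As CaCO₃: 42.68 mg/L × 1,390,000 L = 59,330 g; ÷ 100.1 = 592.7 mol Ca²⁺.
(a) Mass: 592.7 × 111 = 65,790 g.

(b) Hardness to add: (277 − 127) = 150 mg/L as CaCO₃ × 455,000 L = 68,250 g as CaCO₃.
(b) Moles of Ca²⁺ (1 mol Ca²⁺ ≡ 1 mol CaCO₃): 68,250 / 100.1 g/mol = 681.8 mol.
(b) Mass of CaCl₂·2H₂O: 681.8 × 147 = 100,200 g.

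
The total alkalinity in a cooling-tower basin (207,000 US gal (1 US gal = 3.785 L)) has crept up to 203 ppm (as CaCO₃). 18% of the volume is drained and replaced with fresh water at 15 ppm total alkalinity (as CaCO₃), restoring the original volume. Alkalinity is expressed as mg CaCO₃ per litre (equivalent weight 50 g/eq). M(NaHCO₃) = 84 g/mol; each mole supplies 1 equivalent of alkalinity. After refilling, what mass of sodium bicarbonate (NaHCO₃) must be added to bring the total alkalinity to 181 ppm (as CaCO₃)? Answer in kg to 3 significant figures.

15.6 kg

Volume: 207,000 US gal × 3.785 L/gal = 783,495 L.
After draining 18% and refilling: 203 × 0.82 + 15 × 0.18 = 169.16 ppm.
Deficit to target: 181 − 169.16 = 11.84 mg/L.
As CaCO₃: 11.84 mg/L × 783,495 L = 9277 g; ÷ 50 g/eq ÷ 1 = 185.5 mol NaHCO₃.
Mass: 185.5 × 84 = 15,580 g.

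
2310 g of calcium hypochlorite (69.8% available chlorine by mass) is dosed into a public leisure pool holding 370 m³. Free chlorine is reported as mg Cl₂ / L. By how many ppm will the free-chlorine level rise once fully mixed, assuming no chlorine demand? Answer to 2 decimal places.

Volume: 370 m³ = 370,000 L.
Available chlorine delivered: 2310 g × 0.698 = 1612 g as Cl₂.
Concentration rise: 1612 g / 370,000 L = 4.358 mg/L = 4.36 ppm.

4.36 ppm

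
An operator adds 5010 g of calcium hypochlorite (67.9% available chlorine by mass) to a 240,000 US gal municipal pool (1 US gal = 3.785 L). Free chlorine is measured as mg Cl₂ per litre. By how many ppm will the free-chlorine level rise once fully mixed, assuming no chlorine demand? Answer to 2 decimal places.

3.74 ppm

Volume: 240,000 US gal × 3.785 L/gal = 908,400 L.
Available chlorine delivered: 5010 g × 0.679 = 3402 g as Cl₂.
Concentration rise: 3402 g / 908,400 L = 3.745 mg/L = 3.74 ppm.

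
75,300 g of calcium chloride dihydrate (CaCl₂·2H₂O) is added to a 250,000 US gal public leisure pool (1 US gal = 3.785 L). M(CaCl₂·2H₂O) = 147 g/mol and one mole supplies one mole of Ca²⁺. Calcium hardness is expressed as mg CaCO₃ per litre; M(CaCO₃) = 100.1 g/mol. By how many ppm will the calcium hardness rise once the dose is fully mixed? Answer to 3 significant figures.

Volume: 250,000 US gal × 3.785 L/gal = 946,250 L.
Moles of Ca²⁺: 75,300 g ÷ 147 g/mol = 512.2 mol.
As CaCO₃: 512.2 mol × 100.1 g/mol = 51,280 g.
Rise: 51,280 g / 946,250 L × 1000 = 54.19 mg/L.

54.2 ppm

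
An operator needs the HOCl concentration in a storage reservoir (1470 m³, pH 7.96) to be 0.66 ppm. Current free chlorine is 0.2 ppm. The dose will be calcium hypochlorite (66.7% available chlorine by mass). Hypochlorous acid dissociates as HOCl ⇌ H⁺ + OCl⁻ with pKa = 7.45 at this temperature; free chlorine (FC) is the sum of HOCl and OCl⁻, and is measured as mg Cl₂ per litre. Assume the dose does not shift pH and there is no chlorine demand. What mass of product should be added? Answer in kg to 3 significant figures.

5.72 kg

Volume: 1470 m³ = 1,470,000 L.
[OCl⁻]/[HOCl] = 10^(pH − pKa) = 10^(7.96 − 7.45) = 3.236; fraction as HOCl = 1/(1 + 3.236) = 0.2361.
Free chlorine required for 0.66 ppm HOCl: 0.66 / 0.2361 = 2.796 ppm.
FC to add: 2.796 − 0.2 = 2.596 mg/L as Cl₂.
Cl₂ equivalent: 2.596 mg/L × 1,470,000 L = 3816 g.
Product at 66.7% available Cl: 3816 / 0.667 = 5721 g.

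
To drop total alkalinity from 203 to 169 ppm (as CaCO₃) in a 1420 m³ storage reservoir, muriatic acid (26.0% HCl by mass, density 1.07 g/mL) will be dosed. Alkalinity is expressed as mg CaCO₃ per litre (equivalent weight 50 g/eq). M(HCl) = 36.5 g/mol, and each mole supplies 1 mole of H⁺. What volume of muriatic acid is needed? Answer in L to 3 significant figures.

Volume: 1420 m³ = 1,420,000 L.
Alkalinity to neutralize: (203 − 169) = 34 mg/L as CaCO₃ × 1,420,000 L = 48,280 g as CaCO₃.
Equivalents of H⁺ required: 48,280 ÷ 50 g/eq = 965.6 eq = 965.6 mol HCl.
Mass of HCl: 965.6 × 36.5 = 35,240 g.
Mass of 26.0% solution: 35,240 / 0.26 = 135,600 g.
Volume: 135,600 g ÷ 1.07 g/mL = 126,700 mL.

127 L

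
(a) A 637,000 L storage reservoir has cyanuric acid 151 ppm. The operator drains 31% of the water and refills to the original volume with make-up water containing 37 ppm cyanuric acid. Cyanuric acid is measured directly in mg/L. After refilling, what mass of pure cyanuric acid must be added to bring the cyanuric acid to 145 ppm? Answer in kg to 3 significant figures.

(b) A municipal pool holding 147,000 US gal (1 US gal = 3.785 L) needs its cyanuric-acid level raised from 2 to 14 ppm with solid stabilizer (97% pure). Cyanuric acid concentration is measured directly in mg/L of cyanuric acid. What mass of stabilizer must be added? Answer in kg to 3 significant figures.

(a) 18.7 kg; (b) 6.88 kg

(a) After draining 31% and refilling: 151 × 0.69 + 37 × 0.31 = 115.66 ppm.
(a) Deficit to target: 145 − 115.66 = 29.34 mg/L.
(a) Mass: 29.34 mg/L × 637,000 L = 18,690 g cyanuric acid.

(b) Volume: 147,000 US gal × 3.785 L/gal = 556,395 L.
(b) CYA to add: (14 − 2) = 12 mg/L × 556,395 L = 6677 g cyanuric acid.
(b) At 97% purity: 6677 / 0.97 = 6883 g product.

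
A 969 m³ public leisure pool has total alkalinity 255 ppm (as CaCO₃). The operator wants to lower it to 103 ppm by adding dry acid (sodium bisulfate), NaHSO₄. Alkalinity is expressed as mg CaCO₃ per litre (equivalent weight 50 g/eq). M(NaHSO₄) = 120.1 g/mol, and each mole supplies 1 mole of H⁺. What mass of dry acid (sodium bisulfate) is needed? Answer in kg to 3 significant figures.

Volume: 969 m³ = 969,000 L.
Alkalinity to neutralize: (255 − 103) = 152 mg/L as CaCO₃ × 969,000 L = 147,300 g as CaCO₃.
Equivalents of H⁺ required: 147,300 ÷ 50 g/eq = 2946 eq = 2946 mol NaHSO₄.
Mass of NaHSO₄: 2946 × 120.1 = 353,800 g.

354 kg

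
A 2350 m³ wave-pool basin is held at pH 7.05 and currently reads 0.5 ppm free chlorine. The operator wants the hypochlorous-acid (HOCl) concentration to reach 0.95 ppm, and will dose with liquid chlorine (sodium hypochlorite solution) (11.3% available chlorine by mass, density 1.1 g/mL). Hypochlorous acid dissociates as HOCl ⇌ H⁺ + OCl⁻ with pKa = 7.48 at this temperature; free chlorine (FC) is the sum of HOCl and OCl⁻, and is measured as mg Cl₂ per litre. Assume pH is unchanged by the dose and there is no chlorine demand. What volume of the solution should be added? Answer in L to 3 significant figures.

Volume: 2350 m³ = 2,350,000 L.
[OCl⁻]/[HOCl] = 10^(pH − pKa) = 10^(7.05 − 7.48) = 0.3715; fraction as HOCl = 1/(1 + 0.3715) = 0.7291.
Free chlorine required for 0.95 ppm HOCl: 0.95 / 0.7291 = 1.303 ppm.
FC to add: 1.303 − 0.5 = 0.803 mg/L as Cl₂.
Cl₂ equivalent: 0.803 mg/L × 2,350,000 L = 1887 g.
Product at 11.3% available Cl: 1887 / 0.113 = 16,700 g.
Volume: 16,700 g ÷ 1.1 g/mL = 15,180 mL.

15.2 L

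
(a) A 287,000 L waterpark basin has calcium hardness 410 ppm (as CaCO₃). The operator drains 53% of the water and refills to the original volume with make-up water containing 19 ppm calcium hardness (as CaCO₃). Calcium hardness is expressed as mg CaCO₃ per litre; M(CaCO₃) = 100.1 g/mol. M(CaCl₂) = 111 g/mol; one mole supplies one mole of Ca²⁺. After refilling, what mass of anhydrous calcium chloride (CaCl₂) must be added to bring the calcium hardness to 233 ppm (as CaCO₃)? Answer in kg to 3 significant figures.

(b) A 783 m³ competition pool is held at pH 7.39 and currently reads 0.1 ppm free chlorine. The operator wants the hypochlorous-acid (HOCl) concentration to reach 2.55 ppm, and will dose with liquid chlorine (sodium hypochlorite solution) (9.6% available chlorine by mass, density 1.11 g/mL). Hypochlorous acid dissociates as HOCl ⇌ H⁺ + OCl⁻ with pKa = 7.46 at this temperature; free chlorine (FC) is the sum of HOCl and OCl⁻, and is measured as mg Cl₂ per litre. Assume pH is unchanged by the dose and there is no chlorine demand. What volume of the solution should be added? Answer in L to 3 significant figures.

(a) After draining 53% and refilling: 410 × 0.47 + 19 × 0.53 = 202.77 ppm.
(a) Deficit to target: 233 − 202.77 = 30.23 mg/L.
(a) As CaCO₃: 30.23 mg/L × 287,000 L = 8676 g; ÷ 100.1 = 86.67 mol Ca²⁺.
(a) Mass: 86.67 × 111 = 9621 g.

(b) Volume: 783 m³ = 783,000 L.
(b) [OCl⁻]/[HOCl] = 10^(pH − pKa) = 10^(7.39 − 7.46) = 0.8511; fraction as HOCl = 1/(1 + 0.8511) = 0.5402.
(b) Free chlorine required for 2.55 ppm HOCl: 2.55 / 0.5402 = 4.72 ppm.
(b) FC to add: 4.72 − 0.1 = 4.62 mg/L as Cl₂.
(b) Cl₂ equivalent: 4.62 mg/L × 783,000 L = 3618 g.
(b) Product at 9.6% available Cl: 3618 / 0.096 = 37,690 g.
(b) Volume: 37,690 g ÷ 1.11 g/mL = 33,950 mL.

(a) 9.62 kg; (b) 34.0 L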